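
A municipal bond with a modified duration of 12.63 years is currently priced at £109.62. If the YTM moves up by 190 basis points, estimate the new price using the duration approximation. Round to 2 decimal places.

£83.31

Duration approximation: ΔP/P ≈ -D_mod · Δy = -12.63 × (+0.019) = -0.239970.
New price ≈ 109.62 × (1 - 0.239970) = 83.3144886.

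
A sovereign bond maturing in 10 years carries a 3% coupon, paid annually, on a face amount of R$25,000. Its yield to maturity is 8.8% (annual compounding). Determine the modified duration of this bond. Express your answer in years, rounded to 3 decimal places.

7.708 years

Periodic yield y = 0.088. First find Macaulay duration:
  t   CF        PV=CF/(1+0.088)^t    t·PV
  1       750.00       689.3382       689.3382
  2       750.00       633.5829     1,267.1659
  3       750.00       582.3373     1,747.0118
  4       750.00       535.2365     2,140.9458
  5       750.00       491.9453     2,459.7263
  6       750.00       452.1556     2,712.9335
  7       750.00       415.5842     2,909.0892
  8       750.00       381.9707     3,055.7660
  9       750.00       351.0761     3,159.6845
  10   25,750.00    11,078.6867   110,786.8667
  Σ                 15,611.9134   130,928.5278
P = 15,611.9134; Macaulay duration = 130,928.5278 / 15,611.9134 = 8.38645 years.
Modified duration = D_Mac / (1 + y) = 8.38645 / 1.088 = 7.70813 years.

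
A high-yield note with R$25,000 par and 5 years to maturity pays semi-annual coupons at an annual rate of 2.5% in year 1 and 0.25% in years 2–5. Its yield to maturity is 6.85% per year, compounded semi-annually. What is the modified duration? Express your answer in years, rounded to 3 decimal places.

4.684 years

Periodic yield y = 0.03425. First find Macaulay duration:
  t   CF        PV=CF/(1+0.03425)^t    t·PV
  1       312.50       302.1513       302.1513
  2       312.50       292.1453       584.2907
  3        31.25        28.2471        84.7412
  4        31.25        27.3116       109.2466
  5        31.25        26.4072       132.0360
  6        31.25        25.5327       153.1962
  7        31.25        24.6872       172.8102
  8        31.25        23.8696       190.9571
  9        31.25        23.0792       207.7126
  10   25,031.25    17,874.2259   178,742.2589
  Σ                 18,647.6572   180,679.4008
P = 18,647.6572; Macaulay duration = 180,679.4008 / 18,647.6572 = 9.68912 half-year periods = 4.84456 years.
Modified duration = D_Mac / (1 + y) = 4.84456 / 1.03425 = 4.68413 years.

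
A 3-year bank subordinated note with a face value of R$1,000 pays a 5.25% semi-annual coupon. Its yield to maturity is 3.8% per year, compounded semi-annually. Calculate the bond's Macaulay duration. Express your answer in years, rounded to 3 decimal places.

Periodic yield y = 0.019. Discount each cash flow and weight by its period:
  t   CF        PV=CF/(1+0.019)^t    t·PV
  1        26.25        25.7605        25.7605
  2        26.25        25.2802        50.5605
  3        26.25        24.8089        74.4266
  4        26.25        24.3463        97.3851
  5        26.25        23.8923       119.4616
  6     1,026.25       916.6595     5,499.9573
  Σ                  1,040.7478     5,867.5516
Price P = Σ PV = 1,040.7478.
Macaulay duration = Σ(t·PV) / P = 5,867.5516 / 1,040.7478 = 5.63782 half-year periods.
In years: 5.63782 / 2 = 2.81891 years.

2.819 years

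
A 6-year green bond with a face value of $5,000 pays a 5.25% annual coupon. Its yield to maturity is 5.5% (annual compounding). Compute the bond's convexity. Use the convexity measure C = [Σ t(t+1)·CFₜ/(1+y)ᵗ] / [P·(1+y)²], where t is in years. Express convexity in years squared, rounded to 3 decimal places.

With y = 0.055:
  t   CF        PV=CF/(1+0.055)^t    t·PV        t(t+1)·PV
  1       262.50       248.8152       248.8152         497.6303
  2       262.50       235.8438       471.6875       1,415.0626
  3       262.50       223.5486       670.6458       2,682.5830
  4       262.50       211.8944       847.5776       4,237.8879
  5       262.50       200.8478     1,004.2388       6,025.4330
  6     5,262.50     3,816.6062    22,899.6372     160,297.4602
  Σ                  4,937.5559    26,142.6020     175,156.0571
P = 4,937.5559.
Convexity = Σ t(t+1)·PV / [P·(1+y)²] = 175,156.0571 / (4,937.5559 × 1.113025) = 31.87192.

31.872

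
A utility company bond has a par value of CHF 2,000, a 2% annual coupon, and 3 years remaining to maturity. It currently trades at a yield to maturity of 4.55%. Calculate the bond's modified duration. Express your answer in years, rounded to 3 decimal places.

2.811 years

Periodic yield y = 0.0455. First find Macaulay duration:
  t   CF        PV=CF/(1+0.0455)^t    t·PV
  1        40.00        38.2592        38.2592
  2        40.00        36.5942        73.1883
  3     2,040.00     1,785.0815     5,355.2446
  Σ                  1,859.9349     5,466.6921
P = 1,859.9349; Macaulay duration = 5,466.6921 / 1,859.9349 = 2.93918 years.
Modified duration = D_Mac / (1 + y) = 2.93918 / 1.0455 = 2.81127 years.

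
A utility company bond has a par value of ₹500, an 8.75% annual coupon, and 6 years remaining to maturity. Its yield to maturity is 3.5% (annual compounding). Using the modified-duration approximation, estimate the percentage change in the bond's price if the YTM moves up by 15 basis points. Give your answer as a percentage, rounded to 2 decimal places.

-0.73%

Periodic yield y = 0.035. Modified duration first:
  t   CF        PV=CF/(1+0.035)^t    t·PV
  1        43.75        42.2705        42.2705
  2        43.75        40.8411        81.6822
  3        43.75        39.4600       118.3800
  4        43.75        38.1256       152.5024
  5        43.75        36.8363       184.1816
  6       543.75       442.3410     2,654.0459
  Σ                    639.8745     3,233.0626
P = 639.8745; D_Mac = 5.05265 yrs; D_mod = 5.05265/(1+0.035) = 4.88179 yrs.
ΔP/P ≈ -D_mod · Δy = -4.88179 × (+0.0015) = -0.007323 = -0.7323%.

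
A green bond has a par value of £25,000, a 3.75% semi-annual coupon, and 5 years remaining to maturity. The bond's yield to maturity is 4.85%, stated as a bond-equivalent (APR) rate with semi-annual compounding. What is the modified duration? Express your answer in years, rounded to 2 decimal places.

4.48 years

Periodic yield y = 0.02425. First find Macaulay duration:
  t   CF        PV=CF/(1+0.02425)^t    t·PV
  1       468.75       457.6519       457.6519
  2       468.75       446.8166       893.6333
  3       468.75       436.2379     1,308.7136
  4       468.75       425.9096     1,703.6382
  5       468.75       415.8258     2,079.1289
  6       468.75       405.9808     2,435.8845
  7       468.75       396.3688     2,774.5817
  8       468.75       386.9844     3,095.8755
  9       468.75       377.8222     3,400.4002
  10   25,468.75    20,042.3160   200,423.1595
  Σ                 23,791.9140   218,572.6674
P = 23,791.9140; Macaulay duration = 218,572.6674 / 23,791.9140 = 9.18685 half-year periods = 4.59342 years.
Modified duration = D_Mac / (1 + y) = 4.59342 / 1.02425 = 4.48467 years.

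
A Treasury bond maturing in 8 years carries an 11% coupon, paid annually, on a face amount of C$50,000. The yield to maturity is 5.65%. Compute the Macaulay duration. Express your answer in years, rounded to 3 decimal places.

6.038 years

Periodic yield y = 0.0565. Discount each cash flow and weight by its year:
  t   CF        PV=CF/(1+0.0565)^t    t·PV
  1     5,500.00     5,205.8684     5,205.8684
  2     5,500.00     4,927.4666     9,854.9331
  3     5,500.00     4,663.9532    13,991.8596
  4     5,500.00     4,414.5321    17,658.1286
  5     5,500.00     4,178.4497    20,892.2487
  6     5,500.00     3,954.9927    23,729.9559
  7     5,500.00     3,743.4857    26,204.4000
  8    55,500.00    35,755.0156   286,040.1249
  Σ                 66,843.7641   403,577.5193
Price P = Σ PV = 66,843.7641.
Macaulay duration = Σ(t·PV) / P = 403,577.5193 / 66,843.7641 = 6.03762 years.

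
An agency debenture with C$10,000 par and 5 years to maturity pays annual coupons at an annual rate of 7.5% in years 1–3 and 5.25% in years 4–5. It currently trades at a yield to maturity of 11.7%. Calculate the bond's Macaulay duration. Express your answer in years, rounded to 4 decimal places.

4.2802 years

Periodic yield y = 0.117. Discount each cash flow and weight by its year:
  t   CF        PV=CF/(1+0.117)^t    t·PV
  1       750.00       671.4414       671.4414
  2       750.00       601.1113     1,202.2227
  3       750.00       538.1480     1,614.4441
  4       525.00       337.2458     1,348.9834
  5    10,525.00     6,052.7988    30,263.9941
  Σ                  8,200.7454    35,101.0855
Price P = Σ PV = 8,200.7454.
Macaulay duration = Σ(t·PV) / P = 35,101.0855 / 8,200.7454 = 4.28023 years.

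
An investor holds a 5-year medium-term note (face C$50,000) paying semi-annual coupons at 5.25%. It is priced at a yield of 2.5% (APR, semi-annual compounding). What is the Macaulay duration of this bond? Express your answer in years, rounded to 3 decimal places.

Periodic yield y = 0.0125. Discount each cash flow and weight by its period:
  t   CF        PV=CF/(1+0.0125)^t    t·PV
  1     1,312.50     1,296.2963     1,296.2963
  2     1,312.50     1,280.2926     2,560.5853
  3     1,312.50     1,264.4866     3,793.4597
  4     1,312.50     1,248.8756     4,995.5024
  5     1,312.50     1,233.4574     6,167.2870
  6     1,312.50     1,218.2295     7,309.3771
  7     1,312.50     1,203.1897     8,422.3276
  8     1,312.50     1,188.3355     9,506.6837
  9     1,312.50     1,173.6647    10,562.9819
  10   51,312.50    45,318.2213   453,182.2127
  Σ                 56,425.0491   507,796.7137
Price P = Σ PV = 56,425.0491.
Macaulay duration = Σ(t·PV) / P = 507,796.7137 / 56,425.0491 = 8.99949 half-year periods.
In years: 8.99949 / 2 = 4.49975 years.

4.500 years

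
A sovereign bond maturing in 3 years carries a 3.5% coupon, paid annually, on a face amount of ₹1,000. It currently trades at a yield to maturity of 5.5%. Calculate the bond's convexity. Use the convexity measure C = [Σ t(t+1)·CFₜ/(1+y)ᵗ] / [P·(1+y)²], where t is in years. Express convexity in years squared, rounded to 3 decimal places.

10.287

With y = 0.055:
  t   CF        PV=CF/(1+0.055)^t    t·PV        t(t+1)·PV
  1        35.00        33.1754        33.1754          66.3507
  2        35.00        31.4458        62.8917         188.6750
  3     1,035.00       881.4201     2,644.2604      10,577.0417
  Σ                    946.0413     2,740.3275      10,832.0674
P = 946.0413.
Convexity = Σ t(t+1)·PV / [P·(1+y)²] = 10,832.0674 / (946.0413 × 1.113025) = 10.28718.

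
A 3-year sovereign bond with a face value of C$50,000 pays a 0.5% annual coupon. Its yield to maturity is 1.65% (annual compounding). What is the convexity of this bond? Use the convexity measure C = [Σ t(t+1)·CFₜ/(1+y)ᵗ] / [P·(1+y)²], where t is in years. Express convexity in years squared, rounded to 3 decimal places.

11.535

With y = 0.0165:
  t   CF        PV=CF/(1+0.0165)^t    t·PV        t(t+1)·PV
  1       250.00       245.9420       245.9420         491.8839
  2       250.00       241.9498       483.8996       1,451.6987
  3    50,250.00    47,842.5057   143,527.5171     574,110.0682
  Σ                 48,330.3974   144,257.3586     576,053.6509
P = 48,330.3974.
Convexity = Σ t(t+1)·PV / [P·(1+y)²] = 576,053.6509 / (48,330.3974 × 1.033272) = 11.53527.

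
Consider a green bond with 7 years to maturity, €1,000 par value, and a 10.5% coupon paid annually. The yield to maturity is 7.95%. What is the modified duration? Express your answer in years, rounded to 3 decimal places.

5.005 years

Periodic yield y = 0.0795. First find Macaulay duration:
  t   CF        PV=CF/(1+0.0795)^t    t·PV
  1       105.00        97.2673        97.2673
  2       105.00        90.1040       180.2080
  3       105.00        83.4683       250.4048
  4       105.00        77.3212       309.2849
  5       105.00        71.6269       358.1344
  6       105.00        66.3519       398.1115
  7     1,105.00       646.8503     4,527.9518
  Σ                  1,132.9898     6,121.3625
P = 1,132.9898; Macaulay duration = 6,121.3625 / 1,132.9898 = 5.40284 years.
Modified duration = D_Mac / (1 + y) = 5.40284 / 1.0795 = 5.00495 years.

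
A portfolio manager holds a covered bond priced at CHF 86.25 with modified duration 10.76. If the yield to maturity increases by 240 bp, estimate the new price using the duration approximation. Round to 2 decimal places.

Duration approximation: ΔP/P ≈ -D_mod · Δy = -10.76 × (+0.024) = -0.258240.
New price ≈ 86.25 × (1 - 0.258240) = 63.97680.

CHF 63.98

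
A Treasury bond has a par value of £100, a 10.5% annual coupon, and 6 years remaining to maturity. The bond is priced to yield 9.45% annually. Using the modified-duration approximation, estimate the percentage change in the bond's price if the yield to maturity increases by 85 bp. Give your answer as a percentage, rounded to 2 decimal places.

-3.71%

Periodic yield y = 0.0945. Modified duration first:
  t   CF        PV=CF/(1+0.0945)^t    t·PV
  1        10.50         9.5934         9.5934
  2        10.50         8.7651        17.5302
  3        10.50         8.0083        24.0250
  4        10.50         7.3169        29.2675
  5        10.50         6.6851        33.4257
  6       110.50        64.2788       385.6727
  Σ                    104.6477       499.5146
P = 104.6477; D_Mac = 4.77330 yrs; D_mod = 4.77330/(1+0.0945) = 4.36117 yrs.
ΔP/P ≈ -D_mod · Δy = -4.36117 × (+0.0085) = -0.037070 = -3.7070%.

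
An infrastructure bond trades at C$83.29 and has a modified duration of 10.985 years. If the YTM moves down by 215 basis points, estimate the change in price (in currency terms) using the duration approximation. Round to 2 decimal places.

Duration approximation: ΔP/P ≈ -D_mod · Δy = -10.985 × (-0.0215) = +0.2361775.
ΔP ≈ 83.29 × (+0.2361775) = +19.671223975.

+C$19.67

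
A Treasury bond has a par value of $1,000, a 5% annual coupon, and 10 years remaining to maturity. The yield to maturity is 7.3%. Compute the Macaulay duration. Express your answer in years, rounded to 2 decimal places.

Periodic yield y = 0.073. Discount each cash flow and weight by its year:
  t   CF        PV=CF/(1+0.073)^t    t·PV
  1        50.00        46.5983        46.5983
  2        50.00        43.4281        86.8561
  3        50.00        40.4735       121.4205
  4        50.00        37.7200       150.8798
  5        50.00        35.1537       175.7686
  6        50.00        32.7621       196.5726
  7        50.00        30.5332       213.7322
  8        50.00        28.4559       227.6471
  9        50.00        26.5199       238.6794
  10    1,050.00       519.0295     5,190.2954
  Σ                    840.6742     6,648.4503
Price P = Σ PV = 840.6742.
Macaulay duration = Σ(t·PV) / P = 6,648.4503 / 840.6742 = 7.90847 years.

7.91 years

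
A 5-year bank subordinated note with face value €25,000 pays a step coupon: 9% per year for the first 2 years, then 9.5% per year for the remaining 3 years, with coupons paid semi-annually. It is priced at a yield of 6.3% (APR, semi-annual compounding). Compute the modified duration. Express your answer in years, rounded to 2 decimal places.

Periodic yield y = 0.0315. First find Macaulay duration:
  t   CF        PV=CF/(1+0.0315)^t    t·PV
  1     1,125.00     1,090.6447     1,090.6447
  2     1,125.00     1,057.3385     2,114.6771
  3     1,125.00     1,025.0495     3,075.1484
  4     1,125.00       993.7465     3,974.9858
  5     1,187.50     1,016.9216     5,084.6078
  6     1,187.50       985.8668     5,915.2006
  7     1,187.50       955.7603     6,690.3222
  8     1,187.50       926.5733     7,412.5860
  9     1,187.50       898.2775     8,084.4976
  10   26,187.50    19,204.4431   192,044.4307
  Σ                 28,154.6216   235,487.1009
P = 28,154.6216; Macaulay duration = 235,487.1009 / 28,154.6216 = 8.36407 half-year periods = 4.18203 years.
Modified duration = D_Mac / (1 + y) = 4.18203 / 1.0315 = 4.05432 years.

4.05 years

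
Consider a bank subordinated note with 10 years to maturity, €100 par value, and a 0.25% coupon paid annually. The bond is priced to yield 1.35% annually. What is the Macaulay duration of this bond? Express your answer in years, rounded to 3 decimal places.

9.881 years

Periodic yield y = 0.0135. Discount each cash flow and weight by its year:
  t   CF        PV=CF/(1+0.0135)^t    t·PV
  1         0.25         0.2467         0.2467
  2         0.25         0.2434         0.4868
  3         0.25         0.2401         0.7204
  4         0.25         0.2369         0.9478
  5         0.25         0.2338         1.1689
  6         0.25         0.2307         1.3840
  7         0.25         0.2276         1.5932
  8         0.25         0.2246         1.7966
  9         0.25         0.2216         1.9942
  10      100.25        87.6692       876.6916
  Σ                     89.7745       887.0302
Price P = Σ PV = 89.7745.
Macaulay duration = Σ(t·PV) / P = 887.0302 / 89.7745 = 9.88065 years.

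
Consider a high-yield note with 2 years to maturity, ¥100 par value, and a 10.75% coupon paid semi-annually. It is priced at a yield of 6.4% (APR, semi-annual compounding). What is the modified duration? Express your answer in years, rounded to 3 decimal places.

1.801 years

Periodic yield y = 0.032. First find Macaulay duration:
  t   CF        PV=CF/(1+0.032)^t    t·PV
  1        5.375         5.2083         5.2083
  2        5.375         5.0468        10.0937
  3        5.375         4.8903        14.6710
  4      105.375        92.9007       371.6026
  Σ                    108.0462       401.5757
P = 108.0462; Macaulay duration = 401.5757 / 108.0462 = 3.71670 half-year periods = 1.85835 years.
Modified duration = D_Mac / (1 + y) = 1.85835 / 1.032 = 1.80073 years.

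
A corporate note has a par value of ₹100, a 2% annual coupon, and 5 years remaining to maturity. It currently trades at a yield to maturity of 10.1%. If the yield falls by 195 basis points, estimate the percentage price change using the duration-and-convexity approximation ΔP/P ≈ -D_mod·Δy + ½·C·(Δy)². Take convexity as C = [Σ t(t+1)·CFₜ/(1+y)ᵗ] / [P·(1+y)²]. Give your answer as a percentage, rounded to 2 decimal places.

With y = 0.101:
  t   CF        PV=CF/(1+0.101)^t    t·PV        t(t+1)·PV
  1         2.00         1.8165         1.8165           3.6331
  2         2.00         1.6499         3.2998           9.8993
  3         2.00         1.4985         4.4956          17.9825
  4         2.00         1.3611         5.4443          27.2214
  5       102.00        63.0469       315.2344       1,891.4063
  Σ                     69.3729       330.2906       1,950.1426
P = 69.3729; D_Mac = 4.76109 yrs; D_mod = 4.32433 yrs; C = 23.19006.
Duration effect: -4.32433 × (-0.0195) = +0.084324
Convexity effect: 0.5 × 23.19006 × (-0.0195)² = +0.0044090
ΔP/P ≈ +0.084324 + 0.0044090 = +0.088733 = +8.8733%.

+8.87%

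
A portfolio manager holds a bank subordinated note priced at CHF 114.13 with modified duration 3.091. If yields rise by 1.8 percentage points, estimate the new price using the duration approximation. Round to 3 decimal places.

Duration approximation: ΔP/P ≈ -D_mod · Δy = -3.091 × (+0.018) = -0.055638.
New price ≈ 114.13 × (1 - 0.055638) = 107.78003506.

CHF 107.780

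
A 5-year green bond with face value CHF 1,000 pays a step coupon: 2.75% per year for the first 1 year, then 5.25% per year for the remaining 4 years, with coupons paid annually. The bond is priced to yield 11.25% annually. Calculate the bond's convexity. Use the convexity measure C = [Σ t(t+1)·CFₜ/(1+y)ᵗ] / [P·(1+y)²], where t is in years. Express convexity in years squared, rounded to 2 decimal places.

With y = 0.1125:
  t   CF        PV=CF/(1+0.1125)^t    t·PV        t(t+1)·PV
  1        27.50        24.7191        24.7191          49.4382
  2        52.50        42.4189        84.8378         254.5133
  3        52.50        38.1293       114.3880         457.5520
  4        52.50        34.2736       137.0942         685.4712
  5     1,052.50       617.6209     3,088.1047      18,528.6280
  Σ                    757.1618     3,449.1438      19,975.6027
P = 757.1618.
Convexity = Σ t(t+1)·PV / [P·(1+y)²] = 19,975.6027 / (757.1618 × 1.237656) = 21.31627.

21.32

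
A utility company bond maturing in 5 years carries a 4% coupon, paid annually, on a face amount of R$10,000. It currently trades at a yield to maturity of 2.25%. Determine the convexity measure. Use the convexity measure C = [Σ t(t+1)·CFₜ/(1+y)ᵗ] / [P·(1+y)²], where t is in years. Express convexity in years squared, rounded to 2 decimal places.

26.00

With y = 0.0225:
  t   CF        PV=CF/(1+0.0225)^t    t·PV        t(t+1)·PV
  1       400.00       391.1980       391.1980         782.3961
  2       400.00       382.5898       765.1795       2,295.5386
  3       400.00       374.1709     1,122.5128       4,490.0511
  4       400.00       365.9373     1,463.7494       7,318.7468
  5    10,400.00     9,305.0081    46,525.0405     279,150.2432
  Σ                 10,818.9042    50,267.6803     294,036.9759
P = 10,818.9042.
Convexity = Σ t(t+1)·PV / [P·(1+y)²] = 294,036.9759 / (10,818.9042 × 1.045506) = 25.99513.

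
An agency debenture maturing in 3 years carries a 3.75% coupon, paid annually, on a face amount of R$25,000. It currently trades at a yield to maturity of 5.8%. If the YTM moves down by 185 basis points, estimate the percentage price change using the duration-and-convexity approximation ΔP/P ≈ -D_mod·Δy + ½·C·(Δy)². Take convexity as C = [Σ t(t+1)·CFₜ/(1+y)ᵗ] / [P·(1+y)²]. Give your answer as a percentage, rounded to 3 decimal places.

+5.227%

With y = 0.058:
  t   CF        PV=CF/(1+0.058)^t    t·PV        t(t+1)·PV
  1       937.50       886.1059       886.1059       1,772.2117
  2       937.50       837.5292     1,675.0583       5,025.1750
  3    25,937.50    21,901.3614    65,704.0841     262,816.3364
  Σ                 23,624.9964    68,265.2483     269,613.7231
P = 23,624.9964; D_Mac = 2.88953 yrs; D_mod = 2.73113 yrs; C = 10.19527.
Duration effect: -2.73113 × (-0.0185) = +0.050526
Convexity effect: 0.5 × 10.19527 × (-0.0185)² = +0.0017447
ΔP/P ≈ +0.050526 + 0.0017447 = +0.052271 = +5.2271%.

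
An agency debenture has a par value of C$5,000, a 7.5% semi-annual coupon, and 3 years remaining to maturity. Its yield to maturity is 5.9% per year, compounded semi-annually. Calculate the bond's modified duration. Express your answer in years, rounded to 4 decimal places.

2.6692 years

Periodic yield y = 0.0295. First find Macaulay duration:
  t   CF        PV=CF/(1+0.0295)^t    t·PV
  1       187.50       182.1272       182.1272
  2       187.50       176.9084       353.8169
  3       187.50       171.8392       515.5176
  4       187.50       166.9152       667.6608
  5       187.50       162.1323       810.6615
  6     5,187.50     4,357.1248    26,142.7491
  Σ                  5,217.0472    28,672.5330
P = 5,217.0472; Macaulay duration = 28,672.5330 / 5,217.0472 = 5.49593 half-year periods = 2.74797 years.
Modified duration = D_Mac / (1 + y) = 2.74797 / 1.0295 = 2.66922 years.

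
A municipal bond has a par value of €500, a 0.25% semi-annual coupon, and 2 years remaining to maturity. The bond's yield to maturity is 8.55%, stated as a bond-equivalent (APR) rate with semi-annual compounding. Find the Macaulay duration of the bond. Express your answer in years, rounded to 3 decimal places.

1.996 years

Periodic yield y = 0.04275. Discount each cash flow and weight by its period:
  t   CF        PV=CF/(1+0.04275)^t    t·PV
  1        0.625         0.5994         0.5994
  2        0.625         0.5748         1.1496
  3        0.625         0.5512         1.6537
  4      500.625       423.4399     1,693.7594
  Σ                    425.1653     1,697.1621
Price P = Σ PV = 425.1653.
Macaulay duration = Σ(t·PV) / P = 1,697.1621 / 425.1653 = 3.99177 half-year periods.
In years: 3.99177 / 2 = 1.99589 years.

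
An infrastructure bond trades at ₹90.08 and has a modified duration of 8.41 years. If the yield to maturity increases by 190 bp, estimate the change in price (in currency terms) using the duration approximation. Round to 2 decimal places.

Duration approximation: ΔP/P ≈ -D_mod · Δy = -8.41 × (+0.019) = -0.159790.
ΔP ≈ 90.08 × (-0.159790) = -14.3938832.

-₹14.39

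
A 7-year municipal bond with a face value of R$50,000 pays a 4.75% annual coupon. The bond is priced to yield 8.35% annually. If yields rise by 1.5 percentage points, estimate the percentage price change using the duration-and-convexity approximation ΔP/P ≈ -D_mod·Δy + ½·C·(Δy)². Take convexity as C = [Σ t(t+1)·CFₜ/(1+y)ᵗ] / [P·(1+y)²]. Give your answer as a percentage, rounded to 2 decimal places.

With y = 0.0835:
  t   CF        PV=CF/(1+0.0835)^t    t·PV        t(t+1)·PV
  1     2,375.00     2,191.9705     2,191.9705       4,383.9409
  2     2,375.00     2,023.0461     4,046.0922      12,138.2767
  3     2,375.00     1,867.1399     5,601.4198      22,405.6792
  4     2,375.00     1,723.2487     6,892.9947      34,464.9733
  5     2,375.00     1,590.4464     7,952.2320      47,713.3918
  6     2,375.00     1,467.8785     8,807.2712      61,650.8985
  7    52,375.00    29,875.9433   209,131.6030   1,673,052.8242
  Σ                 40,739.6734   244,623.5834   1,855,809.9846
P = 40,739.6734; D_Mac = 6.00455 yrs; D_mod = 5.54181 yrs; C = 38.80236.
Duration effect: -5.54181 × (+0.015) = -0.083127
Convexity effect: 0.5 × 38.80236 × (0.015)² = +0.0043653
ΔP/P ≈ -0.083127 + 0.0043653 = -0.078762 = -7.8762%.

-7.88%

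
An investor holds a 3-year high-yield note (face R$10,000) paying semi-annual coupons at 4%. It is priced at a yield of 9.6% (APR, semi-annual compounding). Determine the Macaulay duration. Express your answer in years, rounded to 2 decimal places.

Periodic yield y = 0.048. Discount each cash flow and weight by its period:
  t   CF        PV=CF/(1+0.048)^t    t·PV
  1       200.00       190.8397       190.8397
  2       200.00       182.0989       364.1979
  3       200.00       173.7585       521.2756
  4       200.00       165.8001       663.2005
  5       200.00       158.2062       791.0312
  6    10,200.00     7,698.9673    46,193.8039
  Σ                  8,569.6708    48,724.3487
Price P = Σ PV = 8,569.6708.
Macaulay duration = Σ(t·PV) / P = 48,724.3487 / 8,569.6708 = 5.68567 half-year periods.
In years: 5.68567 / 2 = 2.84284 years.

2.84 years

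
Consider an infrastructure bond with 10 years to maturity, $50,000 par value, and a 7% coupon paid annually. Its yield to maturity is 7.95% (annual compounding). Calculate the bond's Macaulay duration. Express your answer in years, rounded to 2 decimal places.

Periodic yield y = 0.0795. Discount each cash flow and weight by its year:
  t   CF        PV=CF/(1+0.0795)^t    t·PV
  1     3,500.00     3,242.2418     3,242.2418
  2     3,500.00     3,003.4662     6,006.9324
  3     3,500.00     2,782.2753     8,346.8260
  4     3,500.00     2,577.3741    10,309.4963
  5     3,500.00     2,387.5628    11,937.8142
  6     3,500.00     2,211.7303    13,270.3817
  7     3,500.00     2,048.8470    14,341.9287
  8     3,500.00     1,897.9592    15,183.6736
  9     3,500.00     1,758.1836    15,823.6524
  10   53,500.00    24,895.8704   248,958.7045
  Σ                 46,805.5107   347,421.6515
Price P = Σ PV = 46,805.5107.
Macaulay duration = Σ(t·PV) / P = 347,421.6515 / 46,805.5107 = 7.42267 years.

7.42 years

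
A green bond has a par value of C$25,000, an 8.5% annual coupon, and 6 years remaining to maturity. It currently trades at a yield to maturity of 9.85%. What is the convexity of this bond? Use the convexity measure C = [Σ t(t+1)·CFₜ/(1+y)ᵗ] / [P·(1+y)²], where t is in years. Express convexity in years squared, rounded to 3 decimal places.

With y = 0.0985:
  t   CF        PV=CF/(1+0.0985)^t    t·PV        t(t+1)·PV
  1     2,125.00     1,934.4561     1,934.4561       3,868.9122
  2     2,125.00     1,760.9978     3,521.9956      10,565.9868
  3     2,125.00     1,603.0931     4,809.2794      19,237.1175
  4     2,125.00     1,459.3474     5,837.3896      29,186.9480
  5     2,125.00     1,328.4910     6,642.4552      39,854.7311
  6    27,125.00    15,437.2302    92,623.3810     648,363.6668
  Σ                 23,523.6156   115,368.9568     751,077.3622
P = 23,523.6156.
Convexity = Σ t(t+1)·PV / [P·(1+y)²] = 751,077.3622 / (23,523.6156 × 1.206702) = 26.45943.

26.459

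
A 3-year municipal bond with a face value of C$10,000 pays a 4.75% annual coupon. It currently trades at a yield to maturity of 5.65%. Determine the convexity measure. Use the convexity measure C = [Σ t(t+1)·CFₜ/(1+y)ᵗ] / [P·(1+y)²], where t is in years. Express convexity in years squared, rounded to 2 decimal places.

10.10

With y = 0.0565:
  t   CF        PV=CF/(1+0.0565)^t    t·PV        t(t+1)·PV
  1       475.00       449.5977       449.5977         899.1955
  2       475.00       425.5539       851.1079       2,553.3236
  3    10,475.00     8,882.7109    26,648.1327     106,592.5308
  Σ                  9,757.8626    27,948.8383     110,045.0498
P = 9,757.8626.
Convexity = Σ t(t+1)·PV / [P·(1+y)²] = 110,045.0498 / (9,757.8626 × 1.116192) = 10.10362.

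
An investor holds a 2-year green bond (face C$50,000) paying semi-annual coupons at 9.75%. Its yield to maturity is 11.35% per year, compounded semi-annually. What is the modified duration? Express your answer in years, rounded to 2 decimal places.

Periodic yield y = 0.05675. First find Macaulay duration:
  t   CF        PV=CF/(1+0.05675)^t    t·PV
  1     2,437.50     2,306.6004     2,306.6004
  2     2,437.50     2,182.7305     4,365.4609
  3     2,437.50     2,065.5126     6,196.5379
  4    52,437.50    42,048.7367   168,194.9467
  Σ                 48,603.5802   181,063.5459
P = 48,603.5802; Macaulay duration = 181,063.5459 / 48,603.5802 = 3.72531 half-year periods = 1.86266 years.
Modified duration = D_Mac / (1 + y) = 1.86266 / 1.05675 = 1.76263 years.

1.76 years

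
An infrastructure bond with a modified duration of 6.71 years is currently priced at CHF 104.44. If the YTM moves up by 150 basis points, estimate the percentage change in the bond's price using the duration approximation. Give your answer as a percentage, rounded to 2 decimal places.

Duration approximation: ΔP/P ≈ -D_mod · Δy = -6.71 × (+0.015) = -0.100650.
As a percentage: -10.0650%.

-10.07%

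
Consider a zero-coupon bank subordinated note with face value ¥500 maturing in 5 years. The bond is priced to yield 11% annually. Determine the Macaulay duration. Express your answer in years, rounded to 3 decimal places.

A zero-coupon bond has a single cash flow at maturity, so its Macaulay duration equals its maturity: 5 years.

5.000 years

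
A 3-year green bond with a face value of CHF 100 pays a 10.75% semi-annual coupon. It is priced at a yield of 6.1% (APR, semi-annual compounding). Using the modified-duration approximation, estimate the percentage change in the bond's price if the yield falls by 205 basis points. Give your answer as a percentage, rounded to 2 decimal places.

+5.30%

Periodic yield y = 0.0305. Modified duration first:
  t   CF        PV=CF/(1+0.0305)^t    t·PV
  1        5.375         5.2159         5.2159
  2        5.375         5.0615        10.1231
  3        5.375         4.9117        14.7352
  4        5.375         4.7664        19.0654
  5        5.375         4.6253        23.1264
  6      105.375        87.9933       527.9598
  Σ                    112.5741       600.2258
P = 112.5741; D_Mac = 5.33183 half-year periods = 2.66591 yrs; D_mod = 2.66591/(1+0.0305) = 2.58701 yrs.
ΔP/P ≈ -D_mod · Δy = -2.58701 × (-0.0205) = +0.053034 = +5.3034%.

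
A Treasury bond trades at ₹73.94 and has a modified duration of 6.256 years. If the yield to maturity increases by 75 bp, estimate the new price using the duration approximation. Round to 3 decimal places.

₹70.471

Duration approximation: ΔP/P ≈ -D_mod · Δy = -6.256 × (+0.0075) = -0.046920.
New price ≈ 73.94 × (1 - 0.046920) = 70.4707352.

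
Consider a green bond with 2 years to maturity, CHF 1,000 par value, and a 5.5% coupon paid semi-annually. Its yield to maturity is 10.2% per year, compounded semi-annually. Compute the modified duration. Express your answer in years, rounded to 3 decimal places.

1.824 years

Periodic yield y = 0.051. First find Macaulay duration:
  t   CF        PV=CF/(1+0.051)^t    t·PV
  1        27.50        26.1656        26.1656
  2        27.50        24.8959        49.7917
  3        27.50        23.6878        71.0634
  4     1,027.50       842.1142     3,368.4566
  Σ                    916.8634     3,515.4773
P = 916.8634; Macaulay duration = 3,515.4773 / 916.8634 = 3.83424 half-year periods = 1.91712 years.
Modified duration = D_Mac / (1 + y) = 1.91712 / 1.051 = 1.82409 years.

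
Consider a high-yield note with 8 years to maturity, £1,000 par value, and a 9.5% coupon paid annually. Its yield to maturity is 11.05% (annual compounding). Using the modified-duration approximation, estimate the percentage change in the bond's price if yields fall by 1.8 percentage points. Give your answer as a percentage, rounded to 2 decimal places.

+9.49%

Periodic yield y = 0.1105. Modified duration first:
  t   CF        PV=CF/(1+0.1105)^t    t·PV
  1        95.00        85.5471        85.5471
  2        95.00        77.0347       154.0694
  3        95.00        69.3694       208.1082
  4        95.00        62.4668       249.8673
  5        95.00        56.2511       281.2554
  6        95.00        50.6538       303.9229
  7        95.00        45.6135       319.2947
  8     1,095.00       473.4407     3,787.5258
  Σ                    920.3771     5,389.5907
P = 920.3771; D_Mac = 5.85585 yrs; D_mod = 5.85585/(1+0.1105) = 5.27317 yrs.
ΔP/P ≈ -D_mod · Δy = -5.27317 × (-0.018) = +0.094917 = +9.4917%.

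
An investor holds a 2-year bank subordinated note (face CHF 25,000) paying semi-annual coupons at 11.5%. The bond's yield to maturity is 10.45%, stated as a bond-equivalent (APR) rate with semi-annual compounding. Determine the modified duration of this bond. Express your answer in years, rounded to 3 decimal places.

1.753 years

Periodic yield y = 0.05225. First find Macaulay duration:
  t   CF        PV=CF/(1+0.05225)^t    t·PV
  1     1,437.50     1,366.1202     1,366.1202
  2     1,437.50     1,298.2848     2,596.5697
  3     1,437.50     1,233.8179     3,701.4536
  4    26,437.50    21,564.7609    86,259.0436
  Σ                 25,462.9838    93,923.1870
P = 25,462.9838; Macaulay duration = 93,923.1870 / 25,462.9838 = 3.68862 half-year periods = 1.84431 years.
Modified duration = D_Mac / (1 + y) = 1.84431 / 1.05225 = 1.75273 years.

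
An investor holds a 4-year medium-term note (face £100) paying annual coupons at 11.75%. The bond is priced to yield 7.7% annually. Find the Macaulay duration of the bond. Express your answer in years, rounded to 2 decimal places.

Periodic yield y = 0.077. Discount each cash flow and weight by its year:
  t   CF        PV=CF/(1+0.077)^t    t·PV
  1        11.75        10.9099        10.9099
  2        11.75        10.1299        20.2599
  3        11.75         9.4057        28.2171
  4       111.75        83.0586       332.2345
  Σ                    113.5042       391.6214
Price P = Σ PV = 113.5042.
Macaulay duration = Σ(t·PV) / P = 391.6214 / 113.5042 = 3.45028 years.

3.45 years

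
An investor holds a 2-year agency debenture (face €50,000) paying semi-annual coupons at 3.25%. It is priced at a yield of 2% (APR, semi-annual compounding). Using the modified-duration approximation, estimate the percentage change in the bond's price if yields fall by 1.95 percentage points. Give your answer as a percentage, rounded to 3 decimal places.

+3.771%

Periodic yield y = 0.01. Modified duration first:
  t   CF        PV=CF/(1+0.01)^t    t·PV
  1       812.50       804.4554       804.4554
  2       812.50       796.4905     1,592.9811
  3       812.50       788.6045     2,365.8135
  4    50,812.50    48,829.8138   195,319.2550
  Σ                 51,219.3642   200,082.5050
P = 51,219.3642; D_Mac = 3.90638 half-year periods = 1.95319 yrs; D_mod = 1.95319/(1+0.01) = 1.93385 yrs.
ΔP/P ≈ -D_mod · Δy = -1.93385 × (-0.0195) = +0.037710 = +3.7710%.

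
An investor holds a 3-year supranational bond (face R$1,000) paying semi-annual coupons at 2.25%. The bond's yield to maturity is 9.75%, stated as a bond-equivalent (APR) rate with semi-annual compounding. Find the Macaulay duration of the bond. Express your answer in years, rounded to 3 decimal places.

Periodic yield y = 0.04875. Discount each cash flow and weight by its period:
  t   CF        PV=CF/(1+0.04875)^t    t·PV
  1        11.25        10.7271        10.7271
  2        11.25        10.2284        20.4568
  3        11.25         9.7530        29.2589
  4        11.25         9.2996        37.1984
  5        11.25         8.8673        44.3366
  6     1,011.25       760.0229     4,560.1375
  Σ                    808.8983     4,702.1154
Price P = Σ PV = 808.8983.
Macaulay duration = Σ(t·PV) / P = 4,702.1154 / 808.8983 = 5.81299 half-year periods.
In years: 5.81299 / 2 = 2.90649 years.

2.906 years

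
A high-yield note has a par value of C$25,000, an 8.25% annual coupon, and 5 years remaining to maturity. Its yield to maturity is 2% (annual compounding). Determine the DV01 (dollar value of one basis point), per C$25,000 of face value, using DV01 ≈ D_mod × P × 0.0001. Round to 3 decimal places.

Periodic yield y = 0.02.
  t   CF        PV=CF/(1+0.02)^t    t·PV
  1     2,062.50     2,022.0588     2,022.0588
  2     2,062.50     1,982.4106     3,964.8212
  3     2,062.50     1,943.5398     5,830.6194
  4     2,062.50     1,905.4312     7,621.7248
  5    27,062.50    24,511.3400   122,556.7002
  Σ                 32,364.7805   141,995.9245
P = 32,364.7805; D_Mac = 4.38736 yrs; D_mod = 4.30133 yrs.
DV01 ≈ 4.30133 × 32,364.7805 × 0.0001 = 13.921169.

C$13.921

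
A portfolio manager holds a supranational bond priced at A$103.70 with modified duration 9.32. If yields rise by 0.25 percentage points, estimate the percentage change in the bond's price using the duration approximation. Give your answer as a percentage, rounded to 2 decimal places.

Duration approximation: ΔP/P ≈ -D_mod · Δy = -9.32 × (+0.0025) = -0.023300.
As a percentage: -2.3300%.

-2.33%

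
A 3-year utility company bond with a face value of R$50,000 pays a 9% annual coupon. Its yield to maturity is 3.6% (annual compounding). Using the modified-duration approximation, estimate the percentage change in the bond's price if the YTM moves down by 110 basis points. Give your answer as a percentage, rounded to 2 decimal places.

Periodic yield y = 0.036. Modified duration first:
  t   CF        PV=CF/(1+0.036)^t    t·PV
  1     4,500.00     4,343.6293     4,343.6293
  2     4,500.00     4,192.6924     8,385.3848
  3    54,500.00    49,013.6715   147,041.0146
  Σ                 57,549.9933   159,770.0288
P = 57,549.9933; D_Mac = 2.77620 yrs; D_mod = 2.77620/(1+0.036) = 2.67973 yrs.
ΔP/P ≈ -D_mod · Δy = -2.67973 × (-0.011) = +0.029477 = +2.9477%.

+2.95%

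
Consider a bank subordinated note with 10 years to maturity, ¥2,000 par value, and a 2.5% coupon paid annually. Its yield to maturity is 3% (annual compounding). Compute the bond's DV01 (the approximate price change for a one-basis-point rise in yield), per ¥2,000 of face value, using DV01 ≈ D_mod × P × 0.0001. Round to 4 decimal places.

¥1.6625

Periodic yield y = 0.03.
  t   CF        PV=CF/(1+0.03)^t    t·PV
  1        50.00        48.5437        48.5437
  2        50.00        47.1298        94.2596
  3        50.00        45.7571       137.2712
  4        50.00        44.4244       177.6974
  5        50.00        43.1304       215.6522
  6        50.00        41.8742       251.2453
  7        50.00        40.6546       284.5820
  8        50.00        39.4705       315.7637
  9        50.00        38.3208       344.8875
  10    2,050.00     1,525.3925    15,253.9253
  Σ                  1,914.6980    17,123.8279
P = 1,914.6980; D_Mac = 8.94336 yrs; D_mod = 8.68287 yrs.
DV01 ≈ 8.68287 × 1,914.6980 × 0.0001 = 1.662508.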